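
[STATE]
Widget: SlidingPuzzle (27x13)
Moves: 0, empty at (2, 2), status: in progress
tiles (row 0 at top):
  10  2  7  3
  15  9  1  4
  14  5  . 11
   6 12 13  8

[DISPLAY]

┌────┬────┬────┬────┐      
│ 10 │  2 │  7 │  3 │      
├────┼────┼────┼────┤      
│ 15 │  9 │  1 │  4 │      
├────┼────┼────┼────┤      
│ 14 │  5 │    │ 11 │      
├────┼────┼────┼────┤      
│  6 │ 12 │ 13 │  8 │      
└────┴────┴────┴────┘      
Moves: 0                   
                           
                           
                           


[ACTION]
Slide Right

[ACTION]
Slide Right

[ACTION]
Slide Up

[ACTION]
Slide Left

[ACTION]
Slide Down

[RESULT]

┌────┬────┬────┬────┐      
│ 10 │  2 │  7 │  3 │      
├────┼────┼────┼────┤      
│ 15 │  9 │  1 │  4 │      
├────┼────┼────┼────┤      
│  6 │    │  5 │ 11 │      
├────┼────┼────┼────┤      
│ 12 │ 14 │ 13 │  8 │      
└────┴────┴────┴────┘      
Moves: 5                   
                           
                           
                           


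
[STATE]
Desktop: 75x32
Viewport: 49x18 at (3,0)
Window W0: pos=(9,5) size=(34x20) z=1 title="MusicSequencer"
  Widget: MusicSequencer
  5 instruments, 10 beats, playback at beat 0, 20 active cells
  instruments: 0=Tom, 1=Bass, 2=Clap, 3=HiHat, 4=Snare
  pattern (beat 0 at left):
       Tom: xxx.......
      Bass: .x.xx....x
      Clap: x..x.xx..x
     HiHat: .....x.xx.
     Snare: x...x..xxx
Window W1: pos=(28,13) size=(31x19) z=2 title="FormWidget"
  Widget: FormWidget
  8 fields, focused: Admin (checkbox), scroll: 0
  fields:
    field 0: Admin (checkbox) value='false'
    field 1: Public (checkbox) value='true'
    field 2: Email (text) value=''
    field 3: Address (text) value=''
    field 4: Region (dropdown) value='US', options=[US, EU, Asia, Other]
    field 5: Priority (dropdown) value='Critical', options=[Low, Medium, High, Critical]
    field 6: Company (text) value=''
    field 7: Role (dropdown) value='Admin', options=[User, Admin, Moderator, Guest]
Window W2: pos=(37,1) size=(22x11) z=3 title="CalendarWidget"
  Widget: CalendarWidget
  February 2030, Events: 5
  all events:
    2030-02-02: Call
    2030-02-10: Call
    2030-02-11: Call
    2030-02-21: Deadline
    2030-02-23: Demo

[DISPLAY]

                                                 
                                  ┏━━━━━━━━━━━━━━
                                  ┃ CalendarWidge
                                  ┠──────────────
                                  ┃   February 20
      ┏━━━━━━━━━━━━━━━━━━━━━━━━━━━┃Mo Tu We Th Fr
      ┃ MusicSequencer            ┃             1
      ┠───────────────────────────┃ 4  5  6  7  8
      ┃      ▼123456789           ┃11* 12 13 14 1
      ┃   Tom███·······           ┃18 19 20 21* 2
      ┃  Bass·█·██····█           ┃25 26 27 28   
      ┃  Clap█··█·██··█           ┗━━━━━━━━━━━━━━
      ┃ HiHat·····█·██·                ┃         
      ┃ Snare█···█··███  ┏━━━━━━━━━━━━━━━━━━━━━━━
      ┃                  ┃ FormWidget            
      ┃                  ┠───────────────────────
      ┃                  ┃> Admin:      [ ]      
      ┃                  ┃  Public:     [x]      


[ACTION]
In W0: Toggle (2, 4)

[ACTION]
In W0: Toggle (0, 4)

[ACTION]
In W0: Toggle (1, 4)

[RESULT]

                                                 
                                  ┏━━━━━━━━━━━━━━
                                  ┃ CalendarWidge
                                  ┠──────────────
                                  ┃   February 20
      ┏━━━━━━━━━━━━━━━━━━━━━━━━━━━┃Mo Tu We Th Fr
      ┃ MusicSequencer            ┃             1
      ┠───────────────────────────┃ 4  5  6  7  8
      ┃      ▼123456789           ┃11* 12 13 14 1
      ┃   Tom███·█·····           ┃18 19 20 21* 2
      ┃  Bass·█·█·····█           ┃25 26 27 28   
      ┃  Clap█··████··█           ┗━━━━━━━━━━━━━━
      ┃ HiHat·····█·██·                ┃         
      ┃ Snare█···█··███  ┏━━━━━━━━━━━━━━━━━━━━━━━
      ┃                  ┃ FormWidget            
      ┃                  ┠───────────────────────
      ┃                  ┃> Admin:      [ ]      
      ┃                  ┃  Public:     [x]      


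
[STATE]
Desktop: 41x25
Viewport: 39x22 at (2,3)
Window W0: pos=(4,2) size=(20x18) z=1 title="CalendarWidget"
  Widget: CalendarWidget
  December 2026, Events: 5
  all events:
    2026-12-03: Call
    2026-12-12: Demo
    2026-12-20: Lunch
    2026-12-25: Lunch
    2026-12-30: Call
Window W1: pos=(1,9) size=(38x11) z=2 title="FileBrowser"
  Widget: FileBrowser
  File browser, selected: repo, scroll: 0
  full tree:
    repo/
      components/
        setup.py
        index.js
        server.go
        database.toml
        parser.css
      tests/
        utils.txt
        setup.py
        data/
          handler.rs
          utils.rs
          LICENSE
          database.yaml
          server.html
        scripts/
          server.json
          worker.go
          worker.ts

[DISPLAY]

  ┃ CalendarWidget   ┃                 
  ┠──────────────────┨                 
  ┃  December 2026   ┃                 
  ┃Mo Tu We Th Fr Sa ┃                 
  ┃    1  2  3*  4  5┃                 
  ┃ 7  8  9 10 11 12*┃                 
━━━━━━━━━━━━━━━━━━━━━━━━━━━━━━━━━━━━┓  
 FileBrowser                        ┃  
────────────────────────────────────┨  
> [-] repo/                         ┃  
    [+] components/                 ┃  
    [+] tests/                      ┃  
                                    ┃  
                                    ┃  
                                    ┃  
                                    ┃  
━━━━━━━━━━━━━━━━━━━━━━━━━━━━━━━━━━━━┛  
                                       
                                       
                                       
                                       
                                       


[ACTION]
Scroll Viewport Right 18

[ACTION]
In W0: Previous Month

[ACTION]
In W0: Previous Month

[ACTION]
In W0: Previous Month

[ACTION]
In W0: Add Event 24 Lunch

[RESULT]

  ┃ CalendarWidget   ┃                 
  ┠──────────────────┨                 
  ┃  September 2026  ┃                 
  ┃Mo Tu We Th Fr Sa ┃                 
  ┃    1  2  3  4  5 ┃                 
  ┃ 7  8  9 10 11 12 ┃                 
━━━━━━━━━━━━━━━━━━━━━━━━━━━━━━━━━━━━┓  
 FileBrowser                        ┃  
────────────────────────────────────┨  
> [-] repo/                         ┃  
    [+] components/                 ┃  
    [+] tests/                      ┃  
                                    ┃  
                                    ┃  
                                    ┃  
                                    ┃  
━━━━━━━━━━━━━━━━━━━━━━━━━━━━━━━━━━━━┛  
                                       
                                       
                                       
                                       
                                       


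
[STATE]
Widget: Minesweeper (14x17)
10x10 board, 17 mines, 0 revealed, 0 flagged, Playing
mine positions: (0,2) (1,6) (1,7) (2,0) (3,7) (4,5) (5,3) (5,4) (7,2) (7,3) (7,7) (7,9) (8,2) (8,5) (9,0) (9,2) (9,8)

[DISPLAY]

■■■■■■■■■■    
■■■■■■■■■■    
■■■■■■■■■■    
■■■■■■■■■■    
■■■■■■■■■■    
■■■■■■■■■■    
■■■■■■■■■■    
■■■■■■■■■■    
■■■■■■■■■■    
■■■■■■■■■■    
              
              
              
              
              
              
              


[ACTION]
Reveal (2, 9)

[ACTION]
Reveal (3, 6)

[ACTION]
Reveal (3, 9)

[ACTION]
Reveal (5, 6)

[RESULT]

■■■■■■■■1     
■■■■■■■■1     
■■■■■■■■2     
■■■■■■2■1     
■■■■■■211     
■■■■■■1       
■■■■■■1121    
■■■■■■■■■■    
■■■■■■■■■■    
■■■■■■■■■■    
              
              
              
              
              
              
              


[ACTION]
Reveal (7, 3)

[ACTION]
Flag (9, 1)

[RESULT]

■■✹■■■■■1     
■■■■■■✹✹1     
✹■■■■■■■2     
■■■■■■2✹1     
■■■■■✹211     
■■■✹✹■1       
■■■■■■1121    
■■✹✹■■■✹■✹    
■■✹■■✹■■■■    
✹■✹■■■■■✹■    
              
              
              
              
              
              
              


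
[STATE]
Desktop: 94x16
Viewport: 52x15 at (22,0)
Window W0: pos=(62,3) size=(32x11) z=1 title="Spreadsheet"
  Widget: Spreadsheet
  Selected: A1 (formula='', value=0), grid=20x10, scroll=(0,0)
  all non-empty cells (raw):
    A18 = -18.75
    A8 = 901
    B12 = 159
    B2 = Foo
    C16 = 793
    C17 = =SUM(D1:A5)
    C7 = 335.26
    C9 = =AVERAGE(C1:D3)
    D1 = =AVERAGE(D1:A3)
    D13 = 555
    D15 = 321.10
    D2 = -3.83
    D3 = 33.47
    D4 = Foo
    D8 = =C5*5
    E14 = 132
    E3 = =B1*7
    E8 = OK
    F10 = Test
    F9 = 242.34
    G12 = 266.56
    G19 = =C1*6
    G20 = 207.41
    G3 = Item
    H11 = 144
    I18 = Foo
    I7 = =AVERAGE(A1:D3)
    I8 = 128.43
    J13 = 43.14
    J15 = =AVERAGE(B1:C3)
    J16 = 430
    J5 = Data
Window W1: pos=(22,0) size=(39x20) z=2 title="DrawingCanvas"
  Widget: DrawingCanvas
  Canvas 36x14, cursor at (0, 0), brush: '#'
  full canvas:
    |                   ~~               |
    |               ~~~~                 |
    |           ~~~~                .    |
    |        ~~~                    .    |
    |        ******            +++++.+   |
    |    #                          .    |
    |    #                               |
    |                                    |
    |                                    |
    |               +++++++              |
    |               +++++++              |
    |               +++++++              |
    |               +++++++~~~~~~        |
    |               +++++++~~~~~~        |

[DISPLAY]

┏━━━━━━━━━━━━━━━━━━━━━━━━━━━━━━━━━━━━━┓             
┃ DrawingCanvas                       ┃             
┠─────────────────────────────────────┨             
┃+                  ~~                ┃ ┏━━━━━━━━━━━
┃               ~~~~                  ┃ ┃ Spreadshee
┃           ~~~~                .     ┃ ┠───────────
┃        ~~~                    .     ┃ ┃A1:        
┃        ******            +++++.+    ┃ ┃       A   
┃    #                          .     ┃ ┃-----------
┃    #                                ┃ ┃  1      [0
┃                                     ┃ ┃  2        
┃                                     ┃ ┃  3        
┃               +++++++               ┃ ┃  4        
┃               +++++++               ┃ ┗━━━━━━━━━━━
┃               +++++++               ┃             


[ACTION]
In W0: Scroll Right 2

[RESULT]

┏━━━━━━━━━━━━━━━━━━━━━━━━━━━━━━━━━━━━━┓             
┃ DrawingCanvas                       ┃             
┠─────────────────────────────────────┨             
┃+                  ~~                ┃ ┏━━━━━━━━━━━
┃               ~~~~                  ┃ ┃ Spreadshee
┃           ~~~~                .     ┃ ┠───────────
┃        ~~~                    .     ┃ ┃A1:        
┃        ******            +++++.+    ┃ ┃       C   
┃    #                          .     ┃ ┃-----------
┃    #                                ┃ ┃  1        
┃                                     ┃ ┃  2        
┃                                     ┃ ┃  3        
┃               +++++++               ┃ ┃  4        
┃               +++++++               ┃ ┗━━━━━━━━━━━
┃               +++++++               ┃             


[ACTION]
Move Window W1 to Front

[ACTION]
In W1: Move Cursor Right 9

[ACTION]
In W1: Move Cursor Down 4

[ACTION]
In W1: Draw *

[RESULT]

┏━━━━━━━━━━━━━━━━━━━━━━━━━━━━━━━━━━━━━┓             
┃ DrawingCanvas                       ┃             
┠─────────────────────────────────────┨             
┃                   ~~                ┃ ┏━━━━━━━━━━━
┃               ~~~~                  ┃ ┃ Spreadshee
┃           ~~~~                .     ┃ ┠───────────
┃        ~~~                    .     ┃ ┃A1:        
┃        ******            +++++.+    ┃ ┃       C   
┃    #                          .     ┃ ┃-----------
┃    #                                ┃ ┃  1        
┃                                     ┃ ┃  2        
┃                                     ┃ ┃  3        
┃               +++++++               ┃ ┃  4        
┃               +++++++               ┃ ┗━━━━━━━━━━━
┃               +++++++               ┃             


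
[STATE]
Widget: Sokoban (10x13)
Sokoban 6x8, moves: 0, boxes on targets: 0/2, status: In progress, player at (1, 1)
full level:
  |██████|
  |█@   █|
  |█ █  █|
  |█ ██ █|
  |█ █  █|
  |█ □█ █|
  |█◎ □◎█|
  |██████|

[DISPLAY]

██████    
█@   █    
█ █  █    
█ ██ █    
█ █  █    
█ □█ █    
█◎ □◎█    
██████    
Moves: 0  
          
          
          
          


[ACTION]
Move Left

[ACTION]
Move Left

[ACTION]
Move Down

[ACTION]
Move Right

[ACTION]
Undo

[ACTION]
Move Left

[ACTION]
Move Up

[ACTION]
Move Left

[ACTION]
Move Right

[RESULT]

██████    
█ @  █    
█ █  █    
█ ██ █    
█ █  █    
█ □█ █    
█◎ □◎█    
██████    
Moves: 1  
          
          
          
          


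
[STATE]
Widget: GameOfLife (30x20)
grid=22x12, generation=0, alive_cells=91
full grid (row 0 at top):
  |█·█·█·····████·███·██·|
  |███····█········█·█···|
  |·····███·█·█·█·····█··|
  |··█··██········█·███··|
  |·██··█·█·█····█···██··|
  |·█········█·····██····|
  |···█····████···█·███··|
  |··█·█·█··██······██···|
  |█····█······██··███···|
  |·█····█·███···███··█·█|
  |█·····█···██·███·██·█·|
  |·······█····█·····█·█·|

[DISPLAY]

Gen: 0                        
█·█·█·····████·███·██·        
███····█········█·█···        
·····███·█·█·█·····█··        
··█··██········█·███··        
·██··█·█·█····█···██··        
·█········█·····██····        
···█····████···█·███··        
··█·█·█··██······██···        
█····█······██··███···        
·█····█·███···███··█·█        
█·····█···██·███·██·█·        
·······█····█·····█·█·        
                              
                              
                              
                              
                              
                              
                              


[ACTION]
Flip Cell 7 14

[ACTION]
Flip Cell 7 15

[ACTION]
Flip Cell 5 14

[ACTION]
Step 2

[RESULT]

Gen: 2                        
··███·······██····██··        
·······██···███·····█·        
·····█·███···█··█·███·        
····███········█··███·        
█··█·········██·······        
·█·█···········█······        
··██·······█··········        
···█·█··██·█·██·······        
███·······██·█·····██·        
██···········█·······█        
·····██·█·····█··█··██        
··········█···█··███··        
                              
                              
                              
                              
                              
                              
                              


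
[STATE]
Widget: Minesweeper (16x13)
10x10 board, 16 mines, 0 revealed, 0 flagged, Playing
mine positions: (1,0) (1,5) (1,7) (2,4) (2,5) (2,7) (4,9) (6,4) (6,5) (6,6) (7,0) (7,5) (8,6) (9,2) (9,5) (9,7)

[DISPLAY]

■■■■■■■■■■      
■■■■■■■■■■      
■■■■■■■■■■      
■■■■■■■■■■      
■■■■■■■■■■      
■■■■■■■■■■      
■■■■■■■■■■      
■■■■■■■■■■      
■■■■■■■■■■      
■■■■■■■■■■      
                
                
                


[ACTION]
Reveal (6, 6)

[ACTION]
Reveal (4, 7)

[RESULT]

■■■■■■■■■■      
✹■■■■✹■✹■■      
■■■■✹✹■✹■■      
■■■■■■■■■■      
■■■■■■■■■✹      
■■■■■■■■■■      
■■■■✹✹✹■■■      
✹■■■■✹■■■■      
■■■■■■✹■■■      
■■✹■■✹■✹■■      
                
                
                


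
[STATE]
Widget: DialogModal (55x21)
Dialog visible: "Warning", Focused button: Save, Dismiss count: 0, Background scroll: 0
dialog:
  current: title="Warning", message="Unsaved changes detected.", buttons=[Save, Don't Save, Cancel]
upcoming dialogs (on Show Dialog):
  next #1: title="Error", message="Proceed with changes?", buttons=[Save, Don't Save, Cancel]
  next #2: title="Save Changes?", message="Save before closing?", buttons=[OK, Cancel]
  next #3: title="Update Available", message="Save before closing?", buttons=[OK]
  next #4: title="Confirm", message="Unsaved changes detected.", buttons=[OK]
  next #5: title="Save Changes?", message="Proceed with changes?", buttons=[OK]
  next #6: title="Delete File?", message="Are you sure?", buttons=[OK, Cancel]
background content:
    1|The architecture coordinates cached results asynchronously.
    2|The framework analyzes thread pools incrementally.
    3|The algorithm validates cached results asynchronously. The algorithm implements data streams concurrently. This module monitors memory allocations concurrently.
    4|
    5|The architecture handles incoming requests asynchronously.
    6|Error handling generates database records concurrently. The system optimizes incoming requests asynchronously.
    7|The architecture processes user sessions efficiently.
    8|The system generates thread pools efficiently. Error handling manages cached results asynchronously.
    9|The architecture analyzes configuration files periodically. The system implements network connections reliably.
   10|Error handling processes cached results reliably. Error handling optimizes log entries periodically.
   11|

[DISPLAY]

The architecture coordinates cached results asynchronou
The framework analyzes thread pools incrementally.     
The algorithm validates cached results asynchronously. 
                                                       
The architecture handles incoming requests asynchronous
Error handling generates database records concurrently.
The architecture processes user sessions efficiently.  
The system generates thread pools efficiently. Error ha
The archite┌──────────────────────────────┐es periodica
Error handl│           Warning            │iably. Error
           │  Unsaved changes detected.   │            
           │ [Save]  Don't Save   Cancel  │            
           └──────────────────────────────┘            
                                                       
                                                       
                                                       
                                                       
                                                       
                                                       
                                                       
                                                       


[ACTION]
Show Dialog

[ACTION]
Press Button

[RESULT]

The architecture coordinates cached results asynchronou
The framework analyzes thread pools incrementally.     
The algorithm validates cached results asynchronously. 
                                                       
The architecture handles incoming requests asynchronous
Error handling generates database records concurrently.
The architecture processes user sessions efficiently.  
The system generates thread pools efficiently. Error ha
The architecture analyzes configuration files periodica
Error handling processes cached results reliably. Error
                                                       
                                                       
                                                       
                                                       
                                                       
                                                       
                                                       
                                                       
                                                       
                                                       
                                                       


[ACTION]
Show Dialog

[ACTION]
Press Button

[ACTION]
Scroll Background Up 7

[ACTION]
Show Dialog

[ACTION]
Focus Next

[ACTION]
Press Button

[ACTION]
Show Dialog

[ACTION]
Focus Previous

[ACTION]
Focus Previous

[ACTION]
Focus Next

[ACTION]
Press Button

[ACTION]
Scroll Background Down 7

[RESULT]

The system generates thread pools efficiently. Error ha
The architecture analyzes configuration files periodica
Error handling processes cached results reliably. Error
                                                       
                                                       
                                                       
                                                       
                                                       
                                                       
                                                       
                                                       
                                                       
                                                       
                                                       
                                                       
                                                       
                                                       
                                                       
                                                       
                                                       
                                                       


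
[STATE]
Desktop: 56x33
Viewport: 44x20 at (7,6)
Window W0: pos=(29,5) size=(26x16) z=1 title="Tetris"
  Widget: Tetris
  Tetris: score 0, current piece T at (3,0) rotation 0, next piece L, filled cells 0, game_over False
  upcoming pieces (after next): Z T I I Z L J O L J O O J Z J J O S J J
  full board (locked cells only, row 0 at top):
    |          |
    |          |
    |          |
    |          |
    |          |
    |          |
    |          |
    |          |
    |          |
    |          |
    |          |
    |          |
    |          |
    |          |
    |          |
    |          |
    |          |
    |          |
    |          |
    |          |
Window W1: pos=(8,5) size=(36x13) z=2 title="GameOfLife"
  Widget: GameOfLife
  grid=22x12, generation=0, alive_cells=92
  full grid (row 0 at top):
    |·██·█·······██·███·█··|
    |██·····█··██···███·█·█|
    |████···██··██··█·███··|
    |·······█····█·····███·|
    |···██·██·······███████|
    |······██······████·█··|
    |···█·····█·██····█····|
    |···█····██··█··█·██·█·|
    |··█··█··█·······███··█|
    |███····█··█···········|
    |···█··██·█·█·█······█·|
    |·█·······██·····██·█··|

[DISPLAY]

 ┃ GameOfLife                       ┃       
 ┠──────────────────────────────────┨───────
 ┃Gen: 0                            ┃t:     
 ┃████···██··██··█·███··            ┃       
 ┃·······█····█·····███·            ┃       
 ┃···██·██·······███████            ┃       
 ┃······██······████·█··            ┃       
 ┃···█·····█·██····█····            ┃       
 ┃···█····██··█··█·██·█·            ┃re:    
 ┃··█··█··█·······███··█            ┃       
 ┃███····█··█···········            ┃       
 ┗━━━━━━━━━━━━━━━━━━━━━━━━━━━━━━━━━━┛       
                      ┃          │          
                      ┃          │          
                      ┗━━━━━━━━━━━━━━━━━━━━━
                                            
                                            
                                            
                                            
                                            


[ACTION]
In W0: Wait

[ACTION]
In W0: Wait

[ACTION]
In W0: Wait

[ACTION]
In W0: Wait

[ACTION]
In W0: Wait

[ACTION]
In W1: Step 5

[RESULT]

 ┃ GameOfLife                       ┃       
 ┠──────────────────────────────────┨───────
 ┃Gen: 5                            ┃t:     
 ┃··█████·····█·········            ┃       
 ┃·██·····█·············            ┃       
 ┃··█···█·█·····█·······            ┃       
 ┃···█··████·····█····██            ┃       
 ┃··█··██····█····██·███            ┃       
 ┃··███········██·█·█···            ┃re:    
 ┃·█··█··█·······██·····            ┃       
 ┃·█·██·██·········█····            ┃       
 ┗━━━━━━━━━━━━━━━━━━━━━━━━━━━━━━━━━━┛       
                      ┃          │          
                      ┃          │          
                      ┗━━━━━━━━━━━━━━━━━━━━━
                                            
                                            
                                            
                                            
                                            


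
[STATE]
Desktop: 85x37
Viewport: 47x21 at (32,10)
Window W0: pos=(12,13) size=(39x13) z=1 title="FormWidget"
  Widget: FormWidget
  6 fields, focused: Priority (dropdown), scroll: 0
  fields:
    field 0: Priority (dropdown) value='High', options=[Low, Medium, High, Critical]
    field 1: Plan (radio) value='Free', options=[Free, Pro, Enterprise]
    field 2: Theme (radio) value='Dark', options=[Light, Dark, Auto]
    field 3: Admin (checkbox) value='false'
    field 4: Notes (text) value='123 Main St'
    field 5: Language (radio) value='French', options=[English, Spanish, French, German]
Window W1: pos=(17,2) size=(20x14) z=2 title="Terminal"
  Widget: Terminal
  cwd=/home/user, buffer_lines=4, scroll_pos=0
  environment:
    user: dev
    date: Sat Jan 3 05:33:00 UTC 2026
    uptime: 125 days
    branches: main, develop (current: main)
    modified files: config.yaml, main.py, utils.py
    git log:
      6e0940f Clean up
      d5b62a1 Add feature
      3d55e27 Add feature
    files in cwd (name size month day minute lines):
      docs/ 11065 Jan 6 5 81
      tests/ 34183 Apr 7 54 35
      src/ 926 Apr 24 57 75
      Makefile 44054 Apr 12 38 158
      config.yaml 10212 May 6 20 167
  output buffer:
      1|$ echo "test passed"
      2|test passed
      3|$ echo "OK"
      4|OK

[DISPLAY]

    ┃                                          
    ┃                                          
    ┃                                          
    ┃━━━━━━━━━━━━━┓                            
    ┃             ┃                            
━━━━┛─────────────┨                            
                ▼]┃                            
ree  ( ) Pro  ( ) ┃                            
ight  (●) Dark  ( ┃                            
                  ┃                            
Main St          ]┃                            
nglish  ( ) Spanis┃                            
                  ┃                            
                  ┃                            
                  ┃                            
━━━━━━━━━━━━━━━━━━┛                            
                                               
                                               
                                               
                                               
                                               


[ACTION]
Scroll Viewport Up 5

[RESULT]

asse┃                                          
    ┃                                          
    ┃                                          
    ┃                                          
    ┃                                          
    ┃                                          
    ┃                                          
    ┃                                          
    ┃━━━━━━━━━━━━━┓                            
    ┃             ┃                            
━━━━┛─────────────┨                            
                ▼]┃                            
ree  ( ) Pro  ( ) ┃                            
ight  (●) Dark  ( ┃                            
                  ┃                            
Main St          ]┃                            
nglish  ( ) Spanis┃                            
                  ┃                            
                  ┃                            
                  ┃                            
━━━━━━━━━━━━━━━━━━┛                            


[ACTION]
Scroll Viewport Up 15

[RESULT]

                                               
                                               
━━━━┓                                          
    ┃                                          
────┨                                          
asse┃                                          
    ┃                                          
    ┃                                          
    ┃                                          
    ┃                                          
    ┃                                          
    ┃                                          
    ┃                                          
    ┃━━━━━━━━━━━━━┓                            
    ┃             ┃                            
━━━━┛─────────────┨                            
                ▼]┃                            
ree  ( ) Pro  ( ) ┃                            
ight  (●) Dark  ( ┃                            
                  ┃                            
Main St          ]┃                            


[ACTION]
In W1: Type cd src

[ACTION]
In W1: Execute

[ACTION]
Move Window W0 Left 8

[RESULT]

                                               
                                               
━━━━┓                                          
    ┃                                          
────┨                                          
asse┃                                          
    ┃                                          
    ┃                                          
    ┃                                          
    ┃                                          
    ┃                                          
    ┃                                          
    ┃                                          
    ┃━━━━━┓                                    
    ┃     ┃                                    
━━━━┛─────┨                                    
        ▼]┃                                    
 Pro  ( ) ┃                                    
) Dark  ( ┃                                    
          ┃                                    
         ]┃                                    


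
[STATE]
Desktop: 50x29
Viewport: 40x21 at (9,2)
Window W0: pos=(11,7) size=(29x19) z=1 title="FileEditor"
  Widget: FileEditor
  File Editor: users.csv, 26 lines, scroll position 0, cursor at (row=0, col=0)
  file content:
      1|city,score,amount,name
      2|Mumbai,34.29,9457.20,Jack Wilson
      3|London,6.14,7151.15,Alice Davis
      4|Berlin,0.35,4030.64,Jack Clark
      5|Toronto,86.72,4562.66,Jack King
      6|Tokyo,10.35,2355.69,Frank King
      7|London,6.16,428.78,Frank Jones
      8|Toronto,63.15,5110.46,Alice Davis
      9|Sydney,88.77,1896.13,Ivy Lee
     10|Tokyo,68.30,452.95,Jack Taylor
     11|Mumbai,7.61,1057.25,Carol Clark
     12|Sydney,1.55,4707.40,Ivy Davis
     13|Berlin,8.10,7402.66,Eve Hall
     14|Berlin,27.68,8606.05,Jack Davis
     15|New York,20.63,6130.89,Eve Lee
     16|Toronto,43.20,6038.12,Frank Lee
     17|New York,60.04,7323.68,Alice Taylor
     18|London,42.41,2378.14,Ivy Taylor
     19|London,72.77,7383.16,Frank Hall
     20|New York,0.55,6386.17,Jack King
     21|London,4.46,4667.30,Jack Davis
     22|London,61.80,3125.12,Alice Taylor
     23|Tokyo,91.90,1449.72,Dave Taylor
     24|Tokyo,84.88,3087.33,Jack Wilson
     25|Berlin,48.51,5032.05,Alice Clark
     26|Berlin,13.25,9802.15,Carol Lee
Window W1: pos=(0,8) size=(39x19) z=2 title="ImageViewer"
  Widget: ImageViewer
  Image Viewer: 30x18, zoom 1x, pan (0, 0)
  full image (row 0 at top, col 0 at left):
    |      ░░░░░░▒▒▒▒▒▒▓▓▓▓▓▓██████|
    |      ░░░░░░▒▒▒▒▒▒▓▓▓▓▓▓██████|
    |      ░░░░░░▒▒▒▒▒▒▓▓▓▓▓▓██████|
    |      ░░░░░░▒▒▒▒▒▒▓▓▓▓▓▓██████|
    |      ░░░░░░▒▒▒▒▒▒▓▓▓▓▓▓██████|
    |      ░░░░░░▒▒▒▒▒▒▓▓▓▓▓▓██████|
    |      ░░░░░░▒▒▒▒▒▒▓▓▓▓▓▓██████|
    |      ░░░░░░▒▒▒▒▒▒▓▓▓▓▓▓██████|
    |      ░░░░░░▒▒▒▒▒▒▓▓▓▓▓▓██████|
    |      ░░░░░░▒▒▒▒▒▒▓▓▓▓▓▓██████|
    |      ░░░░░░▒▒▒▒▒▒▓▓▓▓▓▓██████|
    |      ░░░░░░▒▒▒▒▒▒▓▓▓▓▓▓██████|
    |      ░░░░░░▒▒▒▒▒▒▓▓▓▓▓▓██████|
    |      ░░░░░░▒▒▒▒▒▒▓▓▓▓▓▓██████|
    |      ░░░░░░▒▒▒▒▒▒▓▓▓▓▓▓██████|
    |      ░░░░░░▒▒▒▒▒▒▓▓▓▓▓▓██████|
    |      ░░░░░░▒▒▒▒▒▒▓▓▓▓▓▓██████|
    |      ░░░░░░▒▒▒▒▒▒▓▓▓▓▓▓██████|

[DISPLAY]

                                        
                                        
                                        
                                        
                                        
  ┏━━━━━━━━━━━━━━━━━━━━━━━━━━━┓         
━━━━━━━━━━━━━━━━━━━━━━━━━━━━━┓┃         
ewer                         ┃┨         
─────────────────────────────┨┃         
░░░░▒▒▒▒▒▒▓▓▓▓▓▓██████       ┃┃         
░░░░▒▒▒▒▒▒▓▓▓▓▓▓██████       ┃┃         
░░░░▒▒▒▒▒▒▓▓▓▓▓▓██████       ┃┃         
░░░░▒▒▒▒▒▒▓▓▓▓▓▓██████       ┃┃         
░░░░▒▒▒▒▒▒▓▓▓▓▓▓██████       ┃┃         
░░░░▒▒▒▒▒▒▓▓▓▓▓▓██████       ┃┃         
░░░░▒▒▒▒▒▒▓▓▓▓▓▓██████       ┃┃         
░░░░▒▒▒▒▒▒▓▓▓▓▓▓██████       ┃┃         
░░░░▒▒▒▒▒▒▓▓▓▓▓▓██████       ┃┃         
░░░░▒▒▒▒▒▒▓▓▓▓▓▓██████       ┃┃         
░░░░▒▒▒▒▒▒▓▓▓▓▓▓██████       ┃┃         
░░░░▒▒▒▒▒▒▓▓▓▓▓▓██████       ┃┃         


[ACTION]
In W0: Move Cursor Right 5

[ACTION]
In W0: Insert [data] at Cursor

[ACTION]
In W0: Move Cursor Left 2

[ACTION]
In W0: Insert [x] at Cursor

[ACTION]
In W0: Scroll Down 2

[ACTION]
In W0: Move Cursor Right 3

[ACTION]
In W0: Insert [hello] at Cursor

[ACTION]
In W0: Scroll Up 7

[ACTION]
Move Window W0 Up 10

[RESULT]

  ┠───────────────────────────┨         
  ┃city,daxtashello█ore,amoun▲┃         
  ┃Mumbai,34.29,9457.20,Jack █┃         
  ┃London,6.14,7151.15,Alice ░┃         
  ┃Berlin,0.35,4030.64,Jack C░┃         
  ┃Toronto,86.72,4562.66,Jack░┃         
━━━━━━━━━━━━━━━━━━━━━━━━━━━━━┓┃         
ewer                         ┃┃         
─────────────────────────────┨┃         
░░░░▒▒▒▒▒▒▓▓▓▓▓▓██████       ┃┃         
░░░░▒▒▒▒▒▒▓▓▓▓▓▓██████       ┃┃         
░░░░▒▒▒▒▒▒▓▓▓▓▓▓██████       ┃┃         
░░░░▒▒▒▒▒▒▓▓▓▓▓▓██████       ┃┃         
░░░░▒▒▒▒▒▒▓▓▓▓▓▓██████       ┃┃         
░░░░▒▒▒▒▒▒▓▓▓▓▓▓██████       ┃┃         
░░░░▒▒▒▒▒▒▓▓▓▓▓▓██████       ┃┃         
░░░░▒▒▒▒▒▒▓▓▓▓▓▓██████       ┃┛         
░░░░▒▒▒▒▒▒▓▓▓▓▓▓██████       ┃          
░░░░▒▒▒▒▒▒▓▓▓▓▓▓██████       ┃          
░░░░▒▒▒▒▒▒▓▓▓▓▓▓██████       ┃          
░░░░▒▒▒▒▒▒▓▓▓▓▓▓██████       ┃          
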